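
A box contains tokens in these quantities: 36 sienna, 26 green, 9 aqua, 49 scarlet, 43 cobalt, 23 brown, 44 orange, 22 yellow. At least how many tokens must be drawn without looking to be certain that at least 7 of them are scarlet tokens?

In the worst case for collecting scarlet tokens, every non-scarlet token comes out first.
There are 36 + 26 + 9 + 43 + 23 + 44 + 22 = 203 non-scarlet tokens altogether.
After those, each further token must be scarlet, so 203 + 7 = 210 draws guarantee 7 scarlet tokens.

210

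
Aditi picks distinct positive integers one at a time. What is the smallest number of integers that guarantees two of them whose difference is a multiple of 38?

39

Integers whose pairwise differences are multiples of 38 are exactly those sharing a remainder mod 38. The 38 residue classes mod 38 are the pigeonholes.
With 38 integers one could put 1 in each residue class and have no class reach 2.
The 39th integer pushes some class to 2, so 38·1 + 1 = 39.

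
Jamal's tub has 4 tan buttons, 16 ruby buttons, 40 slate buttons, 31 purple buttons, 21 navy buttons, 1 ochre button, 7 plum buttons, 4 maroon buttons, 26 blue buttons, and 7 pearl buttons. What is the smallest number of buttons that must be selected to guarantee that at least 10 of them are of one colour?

Put each drawn button into a box by colour. The largest draw with every box below 10 takes min(count, 9) from each colour; colours with fewer than 9 contribute all they have.
Σ min(cᵢ, 9) = 4 + 9 + 9 + 9 + 9 + 1 + 7 + 4 + 9 + 7 = 68.
Draw number 68 + 1 = 69 must push one box to 10.

69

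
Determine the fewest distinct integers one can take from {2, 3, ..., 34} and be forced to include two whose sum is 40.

20

Group the elements by complementary pair {x, 40−x}: {6,34}, {7,33}, {8,32}, …, giving 14 two-element pairs, the single value 20 (it cannot pair with itself since the integers are distinct), and 4 integers whose partner 40−x falls outside [2,34].
Pigeonhole: treating each of those 19 groups as a pigeonhole, one can pick one integer per group — 19 integers — with no two summing to 40.
The 20th integer lands in an occupied pair, forcing a sum of 40.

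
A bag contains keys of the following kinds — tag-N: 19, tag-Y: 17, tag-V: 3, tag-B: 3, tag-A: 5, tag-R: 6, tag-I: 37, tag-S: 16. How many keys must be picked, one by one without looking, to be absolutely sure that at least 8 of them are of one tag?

46

By pigeonhole, put each drawn key into a box by tag. The largest draw with every box below 8 takes min(count, 7) from each tag; tags with fewer than 7 contribute all they have.
Σ min(cᵢ, 7) = 7 + 7 + 3 + 3 + 5 + 6 + 7 + 7 = 45.
Draw number 45 + 1 = 46 must push one box to 8.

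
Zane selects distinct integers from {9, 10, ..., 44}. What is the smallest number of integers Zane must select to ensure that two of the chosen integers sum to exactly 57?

21

Two chosen integers sum to 57 exactly when both halves of some pair {x, 57−x} with 13 ≤ x ≤ 57−x ≤ 44 are chosen — 16 such pairs.
The remaining 4 elements (those with no distinct partner in range) can never complete a 57-sum, so the worst case takes all of them and one from each pair: 4 + 16 = 20.
The 21st integer has to be the second member of some pair, so 20 + 1 = 21.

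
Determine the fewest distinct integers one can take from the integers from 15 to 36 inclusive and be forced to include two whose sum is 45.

15

Two chosen integers sum to 45 exactly when both halves of some pair {x, 45−x} with 15 ≤ x ≤ 45−x ≤ 30 are chosen — 8 such pairs.
The remaining 6 elements (those with no distinct partner in range) can never complete a 45-sum, so the worst case takes all of them and one from each pair: 6 + 8 = 14.
The 15th integer has to be the second member of some pair, so 14 + 1 = 15.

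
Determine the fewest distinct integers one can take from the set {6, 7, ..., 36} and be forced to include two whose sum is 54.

Two chosen integers sum to 54 exactly when both halves of some pair {x, 54−x} with 18 ≤ x ≤ 54−x ≤ 36 are chosen — 9 such pairs.
The remaining 13 elements (those with no distinct partner in range) can never complete a 54-sum, so the worst case takes all of them and one from each pair: 13 + 9 = 22.
By pigeonhole, the 23rd integer has to be the second member of some pair, so 22 + 1 = 23.

23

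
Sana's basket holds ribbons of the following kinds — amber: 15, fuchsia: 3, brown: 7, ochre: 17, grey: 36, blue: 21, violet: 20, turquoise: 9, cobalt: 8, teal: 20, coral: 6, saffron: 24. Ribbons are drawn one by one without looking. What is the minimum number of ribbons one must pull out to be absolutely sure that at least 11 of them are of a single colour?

104

An adversary could hand out at most 10 ribbons per colour (5 colours run out sooner): 10 + 3 + 7 + 10 + 10 + 10 + 10 + 9 + 8 + 10 + 6 + 10 = 103 ribbons and still no colour has 11.
One more ribbon lands in a colour already at 10, so 104 draws are enough and 103 are not.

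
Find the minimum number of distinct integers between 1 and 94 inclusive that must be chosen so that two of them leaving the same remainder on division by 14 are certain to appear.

15

By the pigeonhole principle, the 14 residue classes mod 14 are the pigeonholes.
With 14 integers one could put 1 in each residue class and have no class reach 2.
The 15th integer pushes some class to 2, so 14·1 + 1 = 15.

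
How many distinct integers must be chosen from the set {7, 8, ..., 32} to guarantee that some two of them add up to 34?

A set avoiding the sum 34 can contain at most one of each pair {x, 34−x}, plus the 6 elements whose complement lies outside the range or equal to its own complement.
The integers 17, …, 32 (16 of them) are such a set: any two sum to at least 17+18 = 35 > 34.
Any 17th integer completes one of the 10 pairs, so 17 choices force a sum of 34.

17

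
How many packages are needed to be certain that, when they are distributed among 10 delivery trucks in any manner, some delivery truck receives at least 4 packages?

With 30 packages one could put exactly 3 in each of the 10 delivery trucks, and no delivery truck would reach 4.
By the pigeonhole principle, one more package must land in a delivery truck that already has 3, giving it 4.
So 10 × 3 + 1 = 31 packages are required.

31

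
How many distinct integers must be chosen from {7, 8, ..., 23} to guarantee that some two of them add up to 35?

A set avoiding the sum 35 can contain at most one of each pair {x, 35−x}, plus the 5 elements whose complement lies outside the range.
The integers 7, …, 17 (11 of them) are such a set: any two sum to at least 7+8 = 15 and at most 16+17 = 33 < 35.
By the pigeonhole principle, any 12th integer completes one of the 6 pairs, so 12 choices force a sum of 35.

12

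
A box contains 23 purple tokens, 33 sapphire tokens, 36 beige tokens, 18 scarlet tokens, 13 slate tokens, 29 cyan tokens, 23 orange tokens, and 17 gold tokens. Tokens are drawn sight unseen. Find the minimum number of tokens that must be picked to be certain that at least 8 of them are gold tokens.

In the worst case for collecting gold tokens, every non-gold token comes out first.
There are 23 + 33 + 36 + 18 + 13 + 29 + 23 = 175 non-gold tokens altogether.
After those, each further token must be gold, so 175 + 8 = 183 draws guarantee 8 gold tokens.

183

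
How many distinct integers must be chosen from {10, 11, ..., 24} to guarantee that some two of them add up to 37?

10

Two chosen integers sum to 37 exactly when both halves of some pair {x, 37−x} with 13 ≤ x ≤ 37−x ≤ 24 are chosen — 6 such pairs.
The remaining 3 elements (those with no distinct partner in range) can never complete a 37-sum, so the worst case takes all of them and one from each pair: 3 + 6 = 9.
The 10th integer has to be the second member of some pair, so 9 + 1 = 10.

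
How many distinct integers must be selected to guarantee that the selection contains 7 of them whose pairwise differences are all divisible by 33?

Integers whose pairwise differences are multiples of 33 are exactly those sharing a remainder mod 33. Pigeonhole: the 33 residue classes mod 33 are the pigeonholes.
With 198 integers one could put 6 in each residue class and have no class reach 7.
The 199th integer pushes some class to 7, so 33·6 + 1 = 199.

199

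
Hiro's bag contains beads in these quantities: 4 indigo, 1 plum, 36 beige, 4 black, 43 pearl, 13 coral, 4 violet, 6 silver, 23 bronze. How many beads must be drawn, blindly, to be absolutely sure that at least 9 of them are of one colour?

An adversary could hand out at most 8 beads per colour (5 colours run out sooner): 4 + 1 + 8 + 4 + 8 + 8 + 4 + 6 + 8 = 51 beads and still no colour has 9.
One more bead lands in a colour already at 8, so 52 draws are enough and 51 are not.

52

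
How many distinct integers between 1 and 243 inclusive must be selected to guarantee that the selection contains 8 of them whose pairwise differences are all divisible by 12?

85

Integers whose pairwise differences are multiples of 12 are exactly those sharing a remainder mod 12. The 12 residue classes mod 12 are the pigeonholes.
With 84 integers one could put 7 in each residue class and have no class reach 8.
The 85th integer pushes some class to 8, so 12·7 + 1 = 85.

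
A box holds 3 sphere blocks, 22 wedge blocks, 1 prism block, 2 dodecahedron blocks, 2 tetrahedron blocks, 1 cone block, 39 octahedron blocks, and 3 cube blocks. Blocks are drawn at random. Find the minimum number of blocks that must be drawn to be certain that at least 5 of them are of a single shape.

The 8 shapes are the holes; the blocks drawn are the pigeons.
To avoid 5 of any one shape, the worst case takes at most 4 of each shape, or every block of a shape that has fewer than 4.
That gives 3 + 4 + 1 + 2 + 2 + 1 + 4 + 3 = 20 blocks with no shape reaching 5.
The next block forces some shape to 5, so 20 + 1 = 21.

21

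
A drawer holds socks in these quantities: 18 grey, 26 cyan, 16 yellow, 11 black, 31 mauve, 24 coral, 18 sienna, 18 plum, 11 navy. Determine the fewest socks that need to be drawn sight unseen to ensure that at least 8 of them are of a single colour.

64

By pigeonhole, put each drawn sock into a box by colour. The largest draw with every box below 8 takes min(count, 7) from each colour.
Σ min(cᵢ, 7) = 7 + 7 + 7 + 7 + 7 + 7 + 7 + 7 + 7 = 63.
Draw number 63 + 1 = 64 must push one box to 8.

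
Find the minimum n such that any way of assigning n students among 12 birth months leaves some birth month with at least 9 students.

97

With 96 students one could put exactly 8 in each of the 12 birth months, and no birth month would reach 9.
One more student must land in a birth month that already has 8, giving it 9.
So 12 × 8 + 1 = 97 students are required.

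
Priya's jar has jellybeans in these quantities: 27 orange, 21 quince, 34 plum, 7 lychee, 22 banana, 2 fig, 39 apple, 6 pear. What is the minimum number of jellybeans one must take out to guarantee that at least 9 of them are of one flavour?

Pigeonhole: put each drawn jellybean into a box by flavour. The largest draw with every box below 9 takes min(count, 8) from each flavour; flavours with fewer than 8 contribute all they have.
Σ min(cᵢ, 8) = 8 + 8 + 8 + 7 + 8 + 2 + 8 + 6 = 55.
Draw number 55 + 1 = 56 must push one box to 9.

56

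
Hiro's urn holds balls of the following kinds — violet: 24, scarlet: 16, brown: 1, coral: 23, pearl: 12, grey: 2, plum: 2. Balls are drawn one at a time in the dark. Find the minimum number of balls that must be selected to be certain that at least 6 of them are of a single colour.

26

By the pigeonhole principle, the 7 colours are the holes; the balls drawn are the pigeons.
To avoid 6 of any one colour, the worst case takes at most 5 of each colour, or every ball of a colour that has fewer than 5.
That gives 5 + 5 + 1 + 5 + 5 + 2 + 2 = 25 balls with no colour reaching 6.
The next ball forces some colour to 6, so 25 + 1 = 26.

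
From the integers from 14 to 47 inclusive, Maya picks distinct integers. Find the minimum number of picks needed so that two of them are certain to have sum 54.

Group the elements by complementary pair {x, 54−x}: {14,40}, {15,39}, {16,38}, …, giving 13 two-element pairs, the single value 27 (it cannot pair with itself since the integers are distinct), and 7 integers whose partner 54−x falls outside [14,47].
Treating each of those 21 groups as a pigeonhole, one can pick one integer per group — 21 integers — with no two summing to 54.
The 22nd integer lands in an occupied pair, forcing a sum of 54.

22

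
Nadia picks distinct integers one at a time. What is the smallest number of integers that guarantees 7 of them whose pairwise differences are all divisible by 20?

121

Integers whose pairwise differences are multiples of 20 are exactly those sharing a remainder mod 20. The 20 residue classes mod 20 are the pigeonholes.
With 120 integers one could put 6 in each residue class and have no class reach 7.
The 121st integer pushes some class to 7, so 20·6 + 1 = 121.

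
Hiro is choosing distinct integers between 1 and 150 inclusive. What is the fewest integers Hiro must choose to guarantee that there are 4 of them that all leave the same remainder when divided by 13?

By pigeonhole, the 13 residue classes mod 13 are the pigeonholes.
With 39 integers one could put 3 in each residue class and have no class reach 4.
The 40th integer pushes some class to 4, so 13·3 + 1 = 40.

40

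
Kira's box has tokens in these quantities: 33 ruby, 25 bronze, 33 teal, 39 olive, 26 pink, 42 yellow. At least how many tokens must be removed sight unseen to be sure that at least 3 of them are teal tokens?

In the worst case for collecting teal tokens, every non-teal token comes out first.
There are 33 + 25 + 39 + 26 + 42 = 165 non-teal tokens altogether.
After those, each further token must be teal, so 165 + 3 = 168 draws guarantee 3 teal tokens.

168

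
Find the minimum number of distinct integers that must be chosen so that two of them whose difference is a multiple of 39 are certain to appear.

Integers whose pairwise differences are multiples of 39 are exactly those sharing a remainder mod 39. The 39 residue classes mod 39 are the pigeonholes.
With 39 integers one could put 1 in each residue class and have no class reach 2.
The 40th integer pushes some class to 2, so 39·1 + 1 = 40.

40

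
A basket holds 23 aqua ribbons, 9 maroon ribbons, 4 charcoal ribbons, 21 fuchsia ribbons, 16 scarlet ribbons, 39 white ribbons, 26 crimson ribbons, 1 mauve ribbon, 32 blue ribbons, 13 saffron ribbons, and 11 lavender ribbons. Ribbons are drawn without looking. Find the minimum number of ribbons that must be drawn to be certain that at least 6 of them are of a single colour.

By pigeonhole, put each drawn ribbon into a box by colour. The largest draw with every box below 6 takes min(count, 5) from each colour; colours with fewer than 5 contribute all they have.
Σ min(cᵢ, 5) = 5 + 5 + 4 + 5 + 5 + 5 + 5 + 1 + 5 + 5 + 5 = 50.
Draw number 50 + 1 = 51 must push one box to 6.

51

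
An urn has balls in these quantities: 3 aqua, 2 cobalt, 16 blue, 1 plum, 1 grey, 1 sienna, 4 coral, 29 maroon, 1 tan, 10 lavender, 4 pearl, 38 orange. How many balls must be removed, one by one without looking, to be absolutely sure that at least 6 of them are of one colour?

38

The 12 colours are the holes; the balls drawn are the pigeons.
To avoid 6 of any one colour, the worst case takes at most 5 of each colour, or every ball of a colour that has fewer than 5.
That gives 3 + 2 + 5 + 1 + 1 + 1 + 4 + 5 + 1 + 5 + 4 + 5 = 37 balls with no colour reaching 6.
The next ball forces some colour to 6, so 37 + 1 = 38.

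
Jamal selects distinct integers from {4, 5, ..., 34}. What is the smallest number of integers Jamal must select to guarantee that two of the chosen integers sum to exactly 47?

Two chosen integers sum to 47 exactly when both halves of some pair {x, 47−x} with 13 ≤ x ≤ 47−x ≤ 34 are chosen — 11 such pairs.
The remaining 9 elements (those with no distinct partner in range) can never complete a 47-sum, so the worst case takes all of them and one from each pair: 9 + 11 = 20.
The 21st integer has to be the second member of some pair, so 20 + 1 = 21.

21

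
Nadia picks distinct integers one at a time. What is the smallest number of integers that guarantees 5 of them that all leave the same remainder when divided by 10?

Pigeonhole: the 10 residue classes mod 10 are the pigeonholes.
With 40 integers one could put 4 in each residue class and have no class reach 5.
The 41st integer pushes some class to 5, so 10·4 + 1 = 41.

41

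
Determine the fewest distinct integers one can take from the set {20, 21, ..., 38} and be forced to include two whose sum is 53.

Two chosen integers sum to 53 exactly when both halves of some pair {x, 53−x} with 20 ≤ x ≤ 53−x ≤ 33 are chosen — 7 such pairs.
The remaining 5 elements (those with no distinct partner in range) can never complete a 53-sum, so the worst case takes all of them and one from each pair: 5 + 7 = 12.
By the pigeonhole principle, the 13th integer has to be the second member of some pair, so 12 + 1 = 13.

13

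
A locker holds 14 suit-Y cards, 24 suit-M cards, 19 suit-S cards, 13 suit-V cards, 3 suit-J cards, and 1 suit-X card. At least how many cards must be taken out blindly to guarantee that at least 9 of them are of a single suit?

The 6 suits are the holes; the cards drawn are the pigeons.
To avoid 9 of any one suit, the worst case takes at most 8 of each suit, or every card of a suit that has fewer than 8.
That gives 8 + 8 + 8 + 8 + 3 + 1 = 36 cards with no suit reaching 9.
The next card forces some suit to 9, so 36 + 1 = 37.

37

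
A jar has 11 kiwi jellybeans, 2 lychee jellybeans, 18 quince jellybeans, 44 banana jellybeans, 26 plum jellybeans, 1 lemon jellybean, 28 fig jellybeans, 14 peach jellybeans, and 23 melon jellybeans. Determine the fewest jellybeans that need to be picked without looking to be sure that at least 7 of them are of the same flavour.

46

Put each drawn jellybean into a box by flavour. The largest draw with every box below 7 takes min(count, 6) from each flavour; flavours with fewer than 6 contribute all they have.
Σ min(cᵢ, 6) = 6 + 2 + 6 + 6 + 6 + 1 + 6 + 6 + 6 = 45.
Draw number 45 + 1 = 46 must push one box to 7.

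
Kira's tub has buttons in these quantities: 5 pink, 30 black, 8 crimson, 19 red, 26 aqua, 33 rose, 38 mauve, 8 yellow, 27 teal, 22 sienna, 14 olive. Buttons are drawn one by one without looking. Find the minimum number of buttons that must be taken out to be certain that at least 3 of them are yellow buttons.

225

In the worst case for collecting yellow buttons, every non-yellow button comes out first.
There are 5 + 30 + 8 + 19 + 26 + 33 + 38 + 27 + 22 + 14 = 222 non-yellow buttons altogether.
After those, each further button must be yellow, so 222 + 3 = 225 draws guarantee 3 yellow buttons.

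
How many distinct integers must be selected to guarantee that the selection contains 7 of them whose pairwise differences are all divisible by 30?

181

Integers whose pairwise differences are multiples of 30 are exactly those sharing a remainder mod 30. The 30 residue classes mod 30 are the pigeonholes.
With 180 integers one could put 6 in each residue class and have no class reach 7.
The 181st integer pushes some class to 7, so 30·6 + 1 = 181.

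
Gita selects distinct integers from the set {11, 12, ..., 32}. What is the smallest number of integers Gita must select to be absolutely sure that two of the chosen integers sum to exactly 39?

Two chosen integers sum to 39 exactly when both halves of some pair {x, 39−x} with 11 ≤ x ≤ 39−x ≤ 28 are chosen — 9 such pairs.
The remaining 4 elements (those with no distinct partner in range) can never complete a 39-sum, so the worst case takes all of them and one from each pair: 4 + 9 = 13.
By the pigeonhole principle, the 14th integer has to be the second member of some pair, so 13 + 1 = 14.

14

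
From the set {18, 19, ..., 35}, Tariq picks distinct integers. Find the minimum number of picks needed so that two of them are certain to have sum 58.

A set avoiding the sum 58 can contain at most one of each pair {x, 58−x}, plus the 6 elements whose complement lies outside the range or equal to its own complement.
The integers 18, …, 29 (12 of them) are such a set: any two sum to at least 18+19 = 37 and at most 28+29 = 57 < 58.
Any 13th integer completes one of the 6 pairs, so 13 choices force a sum of 58.

13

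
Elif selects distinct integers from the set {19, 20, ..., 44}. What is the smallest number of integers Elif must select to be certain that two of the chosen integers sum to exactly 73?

19

A set avoiding the sum 73 can contain at most one of each pair {x, 73−x}, plus the 10 elements whose complement lies outside the range.
The integers 19, …, 36 (18 of them) are such a set: any two sum to at least 19+20 = 39 and at most 35+36 = 71 < 73.
By pigeonhole, any 19th integer completes one of the 8 pairs, so 19 choices force a sum of 73.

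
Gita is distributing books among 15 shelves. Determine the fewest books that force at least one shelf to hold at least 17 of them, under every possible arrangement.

With 240 books one could put exactly 16 in each of the 15 shelves, and no shelf would reach 17.
By the pigeonhole principle, one more book must land in a shelf that already has 16, giving it 17.
So 15 × 16 + 1 = 241 books are required.

241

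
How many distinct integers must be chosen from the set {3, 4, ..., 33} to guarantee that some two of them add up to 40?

19

Group the elements by complementary pair {x, 40−x}: {7,33}, {8,32}, {9,31}, …, giving 13 two-element pairs, the single value 20 (it cannot pair with itself since the integers are distinct), and 4 integers whose partner 40−x falls outside [3,33].
Treating each of those 18 groups as a pigeonhole, one can pick one integer per group — 18 integers — with no two summing to 40.
The 19th integer lands in an occupied pair, forcing a sum of 40.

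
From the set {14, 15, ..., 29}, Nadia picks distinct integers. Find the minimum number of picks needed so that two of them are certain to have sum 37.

12

A set avoiding the sum 37 can contain at most one of each pair {x, 37−x}, plus the 6 elements whose complement lies outside the range.
The integers 19, …, 29 (11 of them) are such a set: any two sum to at least 19+20 = 39 > 37.
By the pigeonhole principle, any 12th integer completes one of the 5 pairs, so 12 choices force a sum of 37.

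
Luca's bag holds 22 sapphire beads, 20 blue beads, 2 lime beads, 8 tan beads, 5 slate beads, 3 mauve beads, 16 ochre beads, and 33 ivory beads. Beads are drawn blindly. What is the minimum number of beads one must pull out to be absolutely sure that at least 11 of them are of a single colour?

An adversary could hand out at most 10 beads per colour (4 colours run out sooner): 10 + 10 + 2 + 8 + 5 + 3 + 10 + 10 = 58 beads and still no colour has 11.
One more bead lands in a colour already at 10, so 59 draws are enough and 58 are not.

59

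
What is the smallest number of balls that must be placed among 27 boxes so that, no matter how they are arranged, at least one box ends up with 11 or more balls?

With 270 balls one could put exactly 10 in each of the 27 boxes, and no box would reach 11.
By pigeonhole, one more ball must land in a box that already has 10, giving it 11.
So 27 × 10 + 1 = 271 balls are required.

271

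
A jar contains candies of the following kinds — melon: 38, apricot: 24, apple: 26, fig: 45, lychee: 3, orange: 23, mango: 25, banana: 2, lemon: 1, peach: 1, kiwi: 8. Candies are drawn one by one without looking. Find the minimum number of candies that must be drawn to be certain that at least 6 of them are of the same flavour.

43

Put each drawn candy into a box by flavour. The largest draw with every box below 6 takes min(count, 5) from each flavour; flavours with fewer than 5 contribute all they have.
Σ min(cᵢ, 5) = 5 + 5 + 5 + 5 + 3 + 5 + 5 + 2 + 1 + 1 + 5 = 42.
Draw number 42 + 1 = 43 must push one box to 6.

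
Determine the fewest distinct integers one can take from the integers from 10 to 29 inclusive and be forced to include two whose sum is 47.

Group the elements by complementary pair {x, 47−x}: {18,29}, {19,28}, {20,27}, …, giving 6 two-element pairs and 8 integers whose partner 47−x falls outside [10,29].
By the pigeonhole principle, treating each of those 14 groups as a pigeonhole, one can pick one integer per group — 14 integers — with no two summing to 47.
The 15th integer lands in an occupied pair, forcing a sum of 47.

15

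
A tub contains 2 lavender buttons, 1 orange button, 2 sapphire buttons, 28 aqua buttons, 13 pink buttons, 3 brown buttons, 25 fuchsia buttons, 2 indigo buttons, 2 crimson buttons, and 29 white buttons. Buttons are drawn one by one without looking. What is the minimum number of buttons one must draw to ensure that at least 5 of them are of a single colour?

Put each drawn button into a box by colour. The largest draw with every box below 5 takes min(count, 4) from each colour; colours with fewer than 4 contribute all they have.
Σ min(cᵢ, 4) = 2 + 1 + 2 + 4 + 4 + 3 + 4 + 2 + 2 + 4 = 28.
Draw number 28 + 1 = 29 must push one box to 5.

29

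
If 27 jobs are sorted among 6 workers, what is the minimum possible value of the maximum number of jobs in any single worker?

5

The 6 workers are the holes and the 27 jobs are the pigeons.
If every worker held at most 4 jobs, the total would be at most 6 × 4 = 24, which is less than 27.
So some worker holds at least ⌈27/6⌉ = 5 jobs.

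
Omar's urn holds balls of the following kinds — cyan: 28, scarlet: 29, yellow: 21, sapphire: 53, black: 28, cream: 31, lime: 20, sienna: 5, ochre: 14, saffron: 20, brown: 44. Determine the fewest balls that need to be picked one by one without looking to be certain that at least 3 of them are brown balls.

In the worst case for collecting brown balls, every non-brown ball comes out first.
There are 28 + 29 + 21 + 53 + 28 + 31 + 20 + 5 + 14 + 20 = 249 non-brown balls altogether.
After those, each further ball must be brown, so 249 + 3 = 252 draws guarantee 3 brown balls.

252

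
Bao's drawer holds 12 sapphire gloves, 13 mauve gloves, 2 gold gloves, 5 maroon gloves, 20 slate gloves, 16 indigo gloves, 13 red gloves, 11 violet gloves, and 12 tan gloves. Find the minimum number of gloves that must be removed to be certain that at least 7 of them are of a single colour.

50

Pigeonhole: the 9 colours are the holes; the gloves drawn are the pigeons.
To avoid 7 of any one colour, the worst case takes at most 6 of each colour, or every glove of a colour that has fewer than 6.
That gives 6 + 6 + 2 + 5 + 6 + 6 + 6 + 6 + 6 = 49 gloves with no colour reaching 7.
The next glove forces some colour to 7, so 49 + 1 = 50.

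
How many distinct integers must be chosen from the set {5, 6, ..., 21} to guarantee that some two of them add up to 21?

12

Two chosen integers sum to 21 exactly when both halves of some pair {x, 21−x} with 5 ≤ x ≤ 21−x ≤ 16 are chosen — 6 such pairs.
The remaining 5 elements (those with no distinct partner in range) can never complete a 21-sum, so the worst case takes all of them and one from each pair: 5 + 6 = 11.
By pigeonhole, the 12th integer has to be the second member of some pair, so 11 + 1 = 12.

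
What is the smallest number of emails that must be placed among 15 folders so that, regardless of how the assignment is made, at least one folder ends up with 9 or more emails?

121

With 120 emails one could put exactly 8 in each of the 15 folders, and no folder would reach 9.
One more email must land in a folder that already has 8, giving it 9.
So 15 × 8 + 1 = 121 emails are required.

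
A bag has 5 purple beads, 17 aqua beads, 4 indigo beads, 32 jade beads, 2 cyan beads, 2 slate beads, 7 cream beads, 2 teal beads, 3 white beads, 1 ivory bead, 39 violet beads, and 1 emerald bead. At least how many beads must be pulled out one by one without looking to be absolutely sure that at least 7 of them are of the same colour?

Pigeonhole: put each drawn bead into a box by colour. The largest draw with every box below 7 takes min(count, 6) from each colour; colours with fewer than 6 contribute all they have.
Σ min(cᵢ, 6) = 5 + 6 + 4 + 6 + 2 + 2 + 6 + 2 + 3 + 1 + 6 + 1 = 44.
Draw number 44 + 1 = 45 must push one box to 7.

45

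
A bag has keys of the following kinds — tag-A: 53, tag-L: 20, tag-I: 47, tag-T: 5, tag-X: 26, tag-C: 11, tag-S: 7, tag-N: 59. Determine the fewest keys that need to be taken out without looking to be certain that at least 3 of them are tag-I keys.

184

In the worst case for collecting tag-I keys, every non-tag-I key comes out first.
There are 53 + 20 + 5 + 26 + 11 + 7 + 59 = 181 non-tag-I keys altogether.
After those, each further key must be tag-I, so 181 + 3 = 184 draws guarantee 3 tag-I keys.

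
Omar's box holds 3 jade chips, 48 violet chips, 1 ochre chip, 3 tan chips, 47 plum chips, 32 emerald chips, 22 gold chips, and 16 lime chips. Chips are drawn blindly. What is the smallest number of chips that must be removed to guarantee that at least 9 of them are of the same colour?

48

Pigeonhole: the 8 colours are the holes; the chips drawn are the pigeons.
To avoid 9 of any one colour, the worst case takes at most 8 of each colour, or every chip of a colour that has fewer than 8.
That gives 3 + 8 + 1 + 3 + 8 + 8 + 8 + 8 = 47 chips with no colour reaching 9.
The next chip forces some colour to 9, so 47 + 1 = 48.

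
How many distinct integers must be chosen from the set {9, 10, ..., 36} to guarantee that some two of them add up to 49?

17

Group the elements by complementary pair {x, 49−x}: {13,36}, {14,35}, {15,34}, …, giving 12 two-element pairs and 4 integers whose partner 49−x falls outside [9,36].
Pigeonhole: treating each of those 16 groups as a pigeonhole, one can pick one integer per group — 16 integers — with no two summing to 49.
The 17th integer lands in an occupied pair, forcing a sum of 49.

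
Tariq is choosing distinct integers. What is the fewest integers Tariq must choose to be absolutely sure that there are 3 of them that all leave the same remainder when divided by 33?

67

The 33 residue classes mod 33 are the pigeonholes.
With 66 integers one could put 2 in each residue class and have no class reach 3.
The 67th integer pushes some class to 3, so 33·2 + 1 = 67.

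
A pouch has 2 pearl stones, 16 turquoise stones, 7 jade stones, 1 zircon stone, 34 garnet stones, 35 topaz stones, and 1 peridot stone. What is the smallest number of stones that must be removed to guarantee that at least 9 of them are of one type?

36

By the pigeonhole principle, put each drawn stone into a box by type. The largest draw with every box below 9 takes min(count, 8) from each type; types with fewer than 8 contribute all they have.
Σ min(cᵢ, 8) = 2 + 8 + 7 + 1 + 8 + 8 + 1 = 35.
Draw number 35 + 1 = 36 must push one box to 9.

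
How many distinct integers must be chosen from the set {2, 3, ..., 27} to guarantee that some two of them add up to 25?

16

A set avoiding the sum 25 can contain at most one of each pair {x, 25−x}, plus the 4 elements whose complement lies outside the range.
The integers 13, …, 27 (15 of them) are such a set: any two sum to at least 13+14 = 27 > 25.
Any 16th integer completes one of the 11 pairs, so 16 choices force a sum of 25.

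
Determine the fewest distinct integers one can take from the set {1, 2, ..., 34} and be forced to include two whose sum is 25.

Group the elements by complementary pair {x, 25−x}: {1,24}, {2,23}, {3,22}, …, giving 12 two-element pairs and 10 integers whose partner 25−x falls outside [1,34].
Treating each of those 22 groups as a pigeonhole, one can pick one integer per group — 22 integers — with no two summing to 25.
The 23rd integer lands in an occupied pair, forcing a sum of 25.

23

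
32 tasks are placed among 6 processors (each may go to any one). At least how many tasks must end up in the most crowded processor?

The 6 processors are the holes and the 32 tasks are the pigeons.
If every processor held at most 5 tasks, the total would be at most 6 × 5 = 30, which is less than 32.
So some processor holds at least ⌈32/6⌉ = 6 tasks.

6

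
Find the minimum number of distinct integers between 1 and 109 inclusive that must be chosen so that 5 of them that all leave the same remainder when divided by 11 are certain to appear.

By the pigeonhole principle, the 11 residue classes mod 11 are the pigeonholes.
With 44 integers one could put 4 in each residue class and have no class reach 5.
The 45th integer pushes some class to 5, so 11·4 + 1 = 45.

45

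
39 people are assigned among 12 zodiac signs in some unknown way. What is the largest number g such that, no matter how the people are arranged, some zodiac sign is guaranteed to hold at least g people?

4

Pigeonhole: the 12 zodiac signs are the holes and the 39 people are the pigeons.
If every zodiac sign held at most 3 people, the total would be at most 12 × 3 = 36, which is less than 39.
So some zodiac sign holds at least ⌈39/12⌉ = 4 people.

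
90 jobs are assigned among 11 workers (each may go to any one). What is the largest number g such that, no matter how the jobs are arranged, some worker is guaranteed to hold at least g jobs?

9

The 11 workers are the holes and the 90 jobs are the pigeons.
If every worker held at most 8 jobs, the total would be at most 11 × 8 = 88, which is less than 90.
So some worker holds at least ⌈90/11⌉ = 9 jobs.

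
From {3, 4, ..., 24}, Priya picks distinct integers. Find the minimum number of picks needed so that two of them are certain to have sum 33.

Two chosen integers sum to 33 exactly when both halves of some pair {x, 33−x} with 9 ≤ x ≤ 33−x ≤ 24 are chosen — 8 such pairs.
The remaining 6 elements (those with no distinct partner in range) can never complete a 33-sum, so the worst case takes all of them and one from each pair: 6 + 8 = 14.
By pigeonhole, the 15th integer has to be the second member of some pair, so 14 + 1 = 15.

15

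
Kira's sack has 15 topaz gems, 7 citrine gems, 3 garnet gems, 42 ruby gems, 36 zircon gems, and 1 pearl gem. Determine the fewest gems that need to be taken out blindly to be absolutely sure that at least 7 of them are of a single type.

Put each drawn gem into a box by type. The largest draw with every box below 7 takes min(count, 6) from each type; types with fewer than 6 contribute all they have.
Σ min(cᵢ, 6) = 6 + 6 + 3 + 6 + 6 + 1 = 28.
Draw number 28 + 1 = 29 must push one box to 7.

29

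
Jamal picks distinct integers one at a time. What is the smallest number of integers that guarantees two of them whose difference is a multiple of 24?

25

Integers whose pairwise differences are multiples of 24 are exactly those sharing a remainder mod 24. The 24 residue classes mod 24 are the pigeonholes.
With 24 integers one could put 1 in each residue class and have no class reach 2.
The 25th integer pushes some class to 2, so 24·1 + 1 = 25.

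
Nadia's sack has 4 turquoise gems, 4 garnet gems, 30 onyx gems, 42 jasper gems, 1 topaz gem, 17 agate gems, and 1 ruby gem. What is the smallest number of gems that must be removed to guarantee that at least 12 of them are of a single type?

An adversary could hand out at most 11 gems per type (4 types run out sooner): 4 + 4 + 11 + 11 + 1 + 11 + 1 = 43 gems and still no type has 12.
By pigeonhole, one more gem lands in a type already at 11, so 44 draws are enough and 43 are not.

44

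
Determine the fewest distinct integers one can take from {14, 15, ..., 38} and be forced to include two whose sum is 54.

15

Group the elements by complementary pair {x, 54−x}: {16,38}, {17,37}, {18,36}, …, giving 11 two-element pairs, the single value 27 (it cannot pair with itself since the integers are distinct), and 2 integers whose partner 54−x falls outside [14,38].
Treating each of those 14 groups as a pigeonhole, one can pick one integer per group — 14 integers — with no two summing to 54.
The 15th integer lands in an occupied pair, forcing a sum of 54.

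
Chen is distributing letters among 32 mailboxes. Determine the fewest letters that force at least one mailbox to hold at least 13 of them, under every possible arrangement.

With 384 letters one could put exactly 12 in each of the 32 mailboxes, and no mailbox would reach 13.
By pigeonhole, one more letter must land in a mailbox that already has 12, giving it 13.
So 32 × 12 + 1 = 385 letters are required.

385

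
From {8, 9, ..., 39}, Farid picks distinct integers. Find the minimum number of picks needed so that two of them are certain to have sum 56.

A set avoiding the sum 56 can contain at most one of each pair {x, 56−x}, plus the 10 elements whose complement lies outside the range or equal to its own complement.
The integers 8, …, 28 (21 of them) are such a set: any two sum to at least 8+9 = 17 and at most 27+28 = 55 < 56.
Any 22nd integer completes one of the 11 pairs, so 22 choices force a sum of 56.

22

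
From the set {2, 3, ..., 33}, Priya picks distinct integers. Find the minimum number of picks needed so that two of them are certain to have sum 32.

19

Two chosen integers sum to 32 exactly when both halves of some pair {x, 32−x} with 2 ≤ x ≤ 32−x ≤ 30 are chosen — 14 such pairs.
The remaining 4 elements (those with no distinct partner in range) can never complete a 32-sum, so the worst case takes all of them and one from each pair: 4 + 14 = 18.
The 19th integer has to be the second member of some pair, so 18 + 1 = 19.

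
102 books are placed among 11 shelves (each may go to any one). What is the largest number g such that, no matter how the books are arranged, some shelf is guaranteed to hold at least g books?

10

The 11 shelves are the holes and the 102 books are the pigeons.
If every shelf held at most 9 books, the total would be at most 11 × 9 = 99, which is less than 102.
So some shelf holds at least ⌈102/11⌉ = 10 books.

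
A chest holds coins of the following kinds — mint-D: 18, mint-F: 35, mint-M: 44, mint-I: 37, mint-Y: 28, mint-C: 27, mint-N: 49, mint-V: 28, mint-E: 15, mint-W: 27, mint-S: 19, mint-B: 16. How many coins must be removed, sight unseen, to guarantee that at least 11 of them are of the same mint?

121

By the pigeonhole principle, put each drawn coin into a box by mint. The largest draw with every box below 11 takes min(count, 10) from each mint.
Σ min(cᵢ, 10) = 10 + 10 + 10 + 10 + 10 + 10 + 10 + 10 + 10 + 10 + 10 + 10 = 120.
Draw number 120 + 1 = 121 must push one box to 11.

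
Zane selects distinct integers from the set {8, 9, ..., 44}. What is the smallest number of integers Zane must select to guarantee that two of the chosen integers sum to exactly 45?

23

Two chosen integers sum to 45 exactly when both halves of some pair {x, 45−x} with 8 ≤ x ≤ 45−x ≤ 37 are chosen — 15 such pairs.
The remaining 7 elements (those with no distinct partner in range) can never complete a 45-sum, so the worst case takes all of them and one from each pair: 7 + 15 = 22.
The 23rd integer has to be the second member of some pair, so 22 + 1 = 23.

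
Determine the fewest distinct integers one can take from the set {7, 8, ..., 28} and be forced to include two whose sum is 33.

13

A set avoiding the sum 33 can contain at most one of each pair {x, 33−x}, plus the 2 elements whose complement lies outside the range.
The integers 17, …, 28 (12 of them) are such a set: any two sum to at least 17+18 = 35 > 33.
By pigeonhole, any 13th integer completes one of the 10 pairs, so 13 choices force a sum of 33.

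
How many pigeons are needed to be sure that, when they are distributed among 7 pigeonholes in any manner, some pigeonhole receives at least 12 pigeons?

78

With 77 pigeons one could put exactly 11 in each of the 7 pigeonholes, and no pigeonhole would reach 12.
One more pigeon must land in a pigeonhole that already has 11, giving it 12.
So 7 × 11 + 1 = 78 pigeons are required.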